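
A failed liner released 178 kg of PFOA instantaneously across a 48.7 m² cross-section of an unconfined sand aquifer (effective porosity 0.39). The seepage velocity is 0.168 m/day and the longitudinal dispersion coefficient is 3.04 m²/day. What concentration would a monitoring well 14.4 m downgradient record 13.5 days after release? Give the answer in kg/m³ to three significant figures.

0.168 kg/m³

For an instantaneous plane source, C(x,t) = M/(n_e·A·√(4πDt)) · exp(−(x−vt)²/(4Dt)), with n_e·A the pore (flow) area.
Plume center vt = 0.168 × 13.5 = 2.268 m, so the well at 14.4 m is 12.132 m downgradient of the peak.
√(4πDt) = 22.71 m, giving peak height M/(n_e·A·√(4πDt)) = 178/(0.39 × 48.7 × 22.71) = 0.4127 kg/m³.
(x−vt)²/(4Dt) = (12.132)²/(4 × 3.04 × 13.5) = 0.8966; exp(−0.8966) = 0.4080.
C = 0.4127 × 0.4080 = 0.168 kg/m³.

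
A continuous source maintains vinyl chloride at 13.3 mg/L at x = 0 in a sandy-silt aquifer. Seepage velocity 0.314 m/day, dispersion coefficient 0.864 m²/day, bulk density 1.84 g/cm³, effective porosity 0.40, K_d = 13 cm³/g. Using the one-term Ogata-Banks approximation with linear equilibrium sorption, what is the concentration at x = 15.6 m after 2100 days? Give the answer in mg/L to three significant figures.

Retardation factor R = 1 + ρ_b·K_d/n = 1 + 1.84 × 13/0.40 = 60.80.
Sorption retards both mechanisms: v_R = v/R = 0.005164 m/day, D_R = D/R = 0.01421 m²/day.
v_R·t = 0.005164 × 2100 = 10.8444 m; 2√(D_R t) = 10.93 m; argument = (15.6 − 10.8444)/10.93 = 0.4351.
C = C₀ × ½·erfc(0.4351) = 13.3 × 0.2692 = 3.58 mg/L.

3.58 mg/L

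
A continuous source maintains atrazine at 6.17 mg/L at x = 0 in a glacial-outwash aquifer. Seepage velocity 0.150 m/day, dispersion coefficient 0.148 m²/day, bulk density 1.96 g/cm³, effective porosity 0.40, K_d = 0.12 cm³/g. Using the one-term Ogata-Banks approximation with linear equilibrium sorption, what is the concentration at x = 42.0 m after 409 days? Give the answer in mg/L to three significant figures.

Retardation factor R = 1 + ρ_b·K_d/n = 1 + 1.96 × 0.12/0.40 = 1.588.
Sorption retards both mechanisms: v_R = v/R = 0.09446 m/day, D_R = D/R = 0.09320 m²/day.
v_R·t = 0.09446 × 409 = 38.63414 m; 2√(D_R t) = 12.35 m; argument = (42.0 − 38.63414)/12.35 = 0.2725.
C = C₀ × ½·erfc(0.2725) = 6.17 × 0.3500 = 2.16 mg/L.

2.16 mg/L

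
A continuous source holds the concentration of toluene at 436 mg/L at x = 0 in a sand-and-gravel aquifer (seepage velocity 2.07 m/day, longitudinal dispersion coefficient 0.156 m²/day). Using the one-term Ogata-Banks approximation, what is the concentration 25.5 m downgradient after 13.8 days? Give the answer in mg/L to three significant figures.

For a continuous step input, C/C₀ ≈ ½·erfc((x−vt)/(2√(Dt))).
vt = 2.07 × 13.8 = 28.566 m and 2√(Dt) = 2√(0.156 × 13.8) = 2.934 m.
Argument (x−vt)/(2√(Dt)) = (25.5 − 28.566)/2.934 = -1.045; ½·erfc(-1.045) = 0.9303.
C = 436 × 0.9303 = 406 mg/L.

406 mg/L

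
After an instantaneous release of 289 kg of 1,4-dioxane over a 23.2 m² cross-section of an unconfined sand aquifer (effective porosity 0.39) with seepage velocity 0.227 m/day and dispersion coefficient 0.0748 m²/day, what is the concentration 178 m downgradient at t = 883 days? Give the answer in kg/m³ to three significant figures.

For an instantaneous plane source, C(x,t) = M/(n_e·A·√(4πDt)) · exp(−(x−vt)²/(4Dt)), with n_e·A the pore (flow) area.
Plume center vt = 0.227 × 883 = 200.441 m, so the well at 178 m is 22.441 m upgradient of the peak.
√(4πDt) = 28.81 m, giving peak height M/(n_e·A·√(4πDt)) = 289/(0.39 × 23.2 × 28.81) = 1.109 kg/m³.
(x−vt)²/(4Dt) = (-22.441)²/(4 × 0.0748 × 883) = 1.906; exp(−1.906) = 0.1487.
C = 1.109 × 0.1487 = 0.165 kg/m³.

0.165 kg/m³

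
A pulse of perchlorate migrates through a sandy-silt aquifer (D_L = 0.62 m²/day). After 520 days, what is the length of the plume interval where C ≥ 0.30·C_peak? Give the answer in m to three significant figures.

78.8 m

The plume is Gaussian with σ = √(2Dt) = √(2 × 0.62 × 520) = 25.39 m.
C/C_peak = exp(−Δx²/(2σ²)) = 0.30 ⇒ Δx = σ·√(−2 ln 0.30) = 25.39 × 1.552 = 39.41 m.
Width = 2Δx = 78.8 m.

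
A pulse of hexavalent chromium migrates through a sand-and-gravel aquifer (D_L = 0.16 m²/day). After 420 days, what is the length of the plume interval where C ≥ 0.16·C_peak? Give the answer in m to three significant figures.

44.4 m

The plume is Gaussian with σ = √(2Dt) = √(2 × 0.16 × 420) = 11.59 m.
C/C_peak = exp(−Δx²/(2σ²)) = 0.16 ⇒ Δx = σ·√(−2 ln 0.16) = 11.59 × 1.914 = 22.18 m.
Width = 2Δx = 44.4 m.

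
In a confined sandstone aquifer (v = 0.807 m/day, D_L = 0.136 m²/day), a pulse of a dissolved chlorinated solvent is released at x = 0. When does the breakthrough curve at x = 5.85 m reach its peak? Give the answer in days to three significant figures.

7.04 days

For the 1D instantaneous-source solution, setting ∂C/∂t = 0 at fixed x gives v²t² + 2Dt − x² = 0, so t = (√(D² + v²x²) − D)/v².
√(D² + v²x²) = √(0.136² + 0.807² × 5.85²) = 4.723; v² = 0.651249.
t = (4.723 − 0.136)/0.651249 = 7.04 days (vs. the pure-advection estimate x/v = 7.25 d).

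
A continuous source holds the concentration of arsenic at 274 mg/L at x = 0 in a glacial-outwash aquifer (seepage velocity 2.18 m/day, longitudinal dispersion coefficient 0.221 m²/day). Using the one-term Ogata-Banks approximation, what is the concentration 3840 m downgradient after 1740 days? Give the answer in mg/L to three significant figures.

For a continuous step input, C/C₀ ≈ ½·erfc((x−vt)/(2√(Dt))).
vt = 2.18 × 1740 = 3793.2 m and 2√(Dt) = 2√(0.221 × 1740) = 39.22 m.
Argument (x−vt)/(2√(Dt)) = (3840 − 3793.2)/39.22 = 1.193; ½·erfc(1.193) = 0.04579.
C = 274 × 0.04579 = 12.5 mg/L.

12.5 mg/L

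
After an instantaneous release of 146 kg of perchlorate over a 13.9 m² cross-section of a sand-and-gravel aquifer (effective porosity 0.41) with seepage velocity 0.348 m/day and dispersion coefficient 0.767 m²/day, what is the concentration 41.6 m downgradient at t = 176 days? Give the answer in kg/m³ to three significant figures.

For an instantaneous plane source, C(x,t) = M/(n_e·A·√(4πDt)) · exp(−(x−vt)²/(4Dt)), with n_e·A the pore (flow) area.
Plume center vt = 0.348 × 176 = 61.248 m, so the well at 41.6 m is 19.648 m upgradient of the peak.
√(4πDt) = 41.19 m, giving peak height M/(n_e·A·√(4πDt)) = 146/(0.41 × 13.9 × 41.19) = 0.6220 kg/m³.
(x−vt)²/(4Dt) = (-19.648)²/(4 × 0.767 × 176) = 0.7149; exp(−0.7149) = 0.4892.
C = 0.6220 × 0.4892 = 0.304 kg/m³.

0.304 kg/m³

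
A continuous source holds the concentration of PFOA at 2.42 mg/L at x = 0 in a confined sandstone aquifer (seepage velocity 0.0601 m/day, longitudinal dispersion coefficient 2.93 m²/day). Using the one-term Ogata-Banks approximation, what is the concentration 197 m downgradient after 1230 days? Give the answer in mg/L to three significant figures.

0.178 mg/L

For a continuous step input, C/C₀ ≈ ½·erfc((x−vt)/(2√(Dt))).
vt = 0.0601 × 1230 = 73.923 m and 2√(Dt) = 2√(2.93 × 1230) = 120.1 m.
Argument (x−vt)/(2√(Dt)) = (197 − 73.923)/120.1 = 1.025; ½·erfc(1.025) = 0.07359.
C = 2.42 × 0.07359 = 0.178 mg/L.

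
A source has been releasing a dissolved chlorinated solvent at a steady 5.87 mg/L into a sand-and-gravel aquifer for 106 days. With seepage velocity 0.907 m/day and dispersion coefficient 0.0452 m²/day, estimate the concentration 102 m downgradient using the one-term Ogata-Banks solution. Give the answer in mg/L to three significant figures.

For a continuous step input, C/C₀ ≈ ½·erfc((x−vt)/(2√(Dt))).
vt = 0.907 × 106 = 96.142 m and 2√(Dt) = 2√(0.0452 × 106) = 4.378 m.
Argument (x−vt)/(2√(Dt)) = (102 − 96.142)/4.378 = 1.338; ½·erfc(1.338) = 0.02923.
C = 5.87 × 0.02923 = 0.172 mg/L.

0.172 mg/L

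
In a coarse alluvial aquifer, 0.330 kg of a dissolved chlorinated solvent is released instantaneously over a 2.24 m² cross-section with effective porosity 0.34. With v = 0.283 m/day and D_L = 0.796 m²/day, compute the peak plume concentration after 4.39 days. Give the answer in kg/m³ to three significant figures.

The peak of an instantaneous 1D plume sits at x = vt; there the Gaussian factor is 1 and C_max = M/(n_e·A·√(4πDt)), where n_e·A is the pore area the mass is dissolved in.
√(4πDt) = √(4π × 0.796 × 4.39) = 6.627 m, so C_max = 0.330/(0.34 × 2.24 × 6.627) = 0.0654 kg/m³.

0.0654 kg/m³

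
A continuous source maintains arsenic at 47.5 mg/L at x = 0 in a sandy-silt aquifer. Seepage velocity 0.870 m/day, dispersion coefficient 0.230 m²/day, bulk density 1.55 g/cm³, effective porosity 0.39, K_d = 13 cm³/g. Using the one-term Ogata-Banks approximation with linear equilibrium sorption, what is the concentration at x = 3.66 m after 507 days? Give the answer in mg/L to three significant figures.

Retardation factor R = 1 + ρ_b·K_d/n = 1 + 1.55 × 13/0.39 = 52.67.
Sorption retards both mechanisms: v_R = v/R = 0.01652 m/day, D_R = D/R = 0.004367 m²/day.
v_R·t = 0.01652 × 507 = 8.37564 m; 2√(D_R t) = 2.976 m; argument = (3.66 − 8.37564)/2.976 = -1.585.
C = C₀ × ½·erfc(-1.585) = 47.5 × 0.9875 = 46.9 mg/L.

46.9 mg/L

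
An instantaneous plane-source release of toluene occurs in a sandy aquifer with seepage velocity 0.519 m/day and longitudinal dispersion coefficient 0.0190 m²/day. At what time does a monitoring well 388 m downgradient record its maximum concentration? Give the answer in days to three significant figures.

748 days

For the 1D instantaneous-source solution, setting ∂C/∂t = 0 at fixed x gives v²t² + 2Dt − x² = 0, so t = (√(D² + v²x²) − D)/v².
√(D² + v²x²) = √(0.0190² + 0.519² × 388²) = 201.4; v² = 0.269361.
t = (201.4 − 0.0190)/0.269361 = 748 days (vs. the pure-advection estimate x/v = 748 d).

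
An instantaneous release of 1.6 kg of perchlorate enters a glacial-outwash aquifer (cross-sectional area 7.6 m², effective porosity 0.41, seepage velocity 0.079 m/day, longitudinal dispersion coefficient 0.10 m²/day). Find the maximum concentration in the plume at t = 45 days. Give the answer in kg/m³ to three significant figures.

0.0683 kg/m³

The peak of an instantaneous 1D plume sits at x = vt; there the Gaussian factor is 1 and C_max = M/(n_e·A·√(4πDt)), where n_e·A is the pore area the mass is dissolved in.
√(4πDt) = √(4π × 0.10 × 45) = 7.520 m, so C_max = 1.6/(0.41 × 7.6 × 7.520) = 0.0683 kg/m³.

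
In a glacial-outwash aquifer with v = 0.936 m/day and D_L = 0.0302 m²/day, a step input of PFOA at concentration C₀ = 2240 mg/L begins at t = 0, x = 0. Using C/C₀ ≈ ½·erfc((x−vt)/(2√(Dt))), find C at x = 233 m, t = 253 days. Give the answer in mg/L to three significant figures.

For a continuous step input, C/C₀ ≈ ½·erfc((x−vt)/(2√(Dt))).
vt = 0.936 × 253 = 236.808 m and 2√(Dt) = 2√(0.0302 × 253) = 5.528 m.
Argument (x−vt)/(2√(Dt)) = (233 − 236.808)/5.528 = -0.6889; ½·erfc(-0.6889) = 0.8350.
C = 2240 × 0.8350 = 1870 mg/L.

1870 mg/L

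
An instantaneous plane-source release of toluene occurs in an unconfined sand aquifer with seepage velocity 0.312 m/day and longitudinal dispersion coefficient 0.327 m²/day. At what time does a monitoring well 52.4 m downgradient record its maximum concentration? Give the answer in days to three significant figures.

For the 1D instantaneous-source solution, setting ∂C/∂t = 0 at fixed x gives v²t² + 2Dt − x² = 0, so t = (√(D² + v²x²) − D)/v².
√(D² + v²x²) = √(0.327² + 0.312² × 52.4²) = 16.35; v² = 0.097344.
t = (16.35 − 0.327)/0.097344 = 165 days (vs. the pure-advection estimate x/v = 168 d).

165 days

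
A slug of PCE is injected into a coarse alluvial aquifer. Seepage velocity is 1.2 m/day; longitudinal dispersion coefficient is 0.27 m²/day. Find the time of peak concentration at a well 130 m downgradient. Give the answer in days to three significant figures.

108 days

For the 1D instantaneous-source solution, setting ∂C/∂t = 0 at fixed x gives v²t² + 2Dt − x² = 0, so t = (√(D² + v²x²) − D)/v².
√(D² + v²x²) = √(0.27² + 1.2² × 130²) = 156.0; v² = 1.44.
t = (156.0 − 0.27)/1.44 = 108 days (vs. the pure-advection estimate x/v = 108 d).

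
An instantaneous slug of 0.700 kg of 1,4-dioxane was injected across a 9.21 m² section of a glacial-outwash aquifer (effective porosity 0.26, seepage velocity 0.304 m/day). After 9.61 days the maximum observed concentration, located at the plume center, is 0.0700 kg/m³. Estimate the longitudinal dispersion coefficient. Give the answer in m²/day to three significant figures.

At the plume center C_max = M/(n_e·A·√(4πDt)), so D = M²/(4πt·(n_e·A·C_max)²).
n_e·A·C_max = 0.26 × 9.21 × 0.0700 = 0.1676 kg/m.
D = 0.700²/(4π × 9.61 × 0.1676²) = 0.144 m²/day.

0.144 m²/day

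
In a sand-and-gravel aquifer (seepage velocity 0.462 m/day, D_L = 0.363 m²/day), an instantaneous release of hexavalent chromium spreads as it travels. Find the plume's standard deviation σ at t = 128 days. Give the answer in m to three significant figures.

9.64 m

Dispersive spreading gives a Gaussian with σ² = 2Dt; advection only shifts the center.
σ = √(2 × 0.363 × 128) = 9.64 m.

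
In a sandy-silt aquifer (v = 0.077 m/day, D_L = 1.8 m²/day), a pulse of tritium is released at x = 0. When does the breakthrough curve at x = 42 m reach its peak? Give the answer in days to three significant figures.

321 days

For the 1D instantaneous-source solution, setting ∂C/∂t = 0 at fixed x gives v²t² + 2Dt − x² = 0, so t = (√(D² + v²x²) − D)/v².
√(D² + v²x²) = √(1.8² + 0.077² × 42²) = 3.701; v² = 0.005929.
t = (3.701 − 1.8)/0.005929 = 321 days (vs. the pure-advection estimate x/v = 545 d).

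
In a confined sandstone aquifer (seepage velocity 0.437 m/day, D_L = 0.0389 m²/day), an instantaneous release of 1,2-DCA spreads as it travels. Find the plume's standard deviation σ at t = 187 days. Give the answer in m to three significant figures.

Dispersive spreading gives a Gaussian with σ² = 2Dt; advection only shifts the center.
σ = √(2 × 0.0389 × 187) = 3.81 m.

3.81 m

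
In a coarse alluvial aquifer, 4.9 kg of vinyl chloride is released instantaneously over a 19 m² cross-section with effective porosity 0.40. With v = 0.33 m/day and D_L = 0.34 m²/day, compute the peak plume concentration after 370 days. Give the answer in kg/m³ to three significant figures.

The peak of an instantaneous 1D plume sits at x = vt; there the Gaussian factor is 1 and C_max = M/(n_e·A·√(4πDt)), where n_e·A is the pore area the mass is dissolved in.
√(4πDt) = √(4π × 0.34 × 370) = 39.76 m, so C_max = 4.9/(0.40 × 19 × 39.76) = 0.0162 kg/m³.

0.0162 kg/m³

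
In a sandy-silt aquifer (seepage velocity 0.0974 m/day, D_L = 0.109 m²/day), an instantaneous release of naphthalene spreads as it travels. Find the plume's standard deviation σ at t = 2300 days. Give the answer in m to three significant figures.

22.4 m

Dispersive spreading gives a Gaussian with σ² = 2Dt; advection only shifts the center.
σ = √(2 × 0.109 × 2300) = 22.4 m.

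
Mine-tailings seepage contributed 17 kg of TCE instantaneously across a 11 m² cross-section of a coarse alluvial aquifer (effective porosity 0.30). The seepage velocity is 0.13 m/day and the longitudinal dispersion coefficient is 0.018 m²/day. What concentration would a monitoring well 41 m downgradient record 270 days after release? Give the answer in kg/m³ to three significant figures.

0.110 kg/m³

For an instantaneous plane source, C(x,t) = M/(n_e·A·√(4πDt)) · exp(−(x−vt)²/(4Dt)), with n_e·A the pore (flow) area.
Plume center vt = 0.13 × 270 = 35.1 m, so the well at 41 m is 5.9 m downgradient of the peak.
√(4πDt) = 7.815 m, giving peak height M/(n_e·A·√(4πDt)) = 17/(0.30 × 11 × 7.815) = 0.6592 kg/m³.
(x−vt)²/(4Dt) = (5.9)²/(4 × 0.018 × 270) = 1.791; exp(−1.791) = 0.1668.
C = 0.6592 × 0.1668 = 0.110 kg/m³.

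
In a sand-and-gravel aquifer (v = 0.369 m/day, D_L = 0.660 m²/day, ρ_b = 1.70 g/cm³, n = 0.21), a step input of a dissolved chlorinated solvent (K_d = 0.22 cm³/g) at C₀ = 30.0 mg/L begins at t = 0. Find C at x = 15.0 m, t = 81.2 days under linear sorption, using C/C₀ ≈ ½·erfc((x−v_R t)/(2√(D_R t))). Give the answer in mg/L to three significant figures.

7.44 mg/L

Retardation factor R = 1 + ρ_b·K_d/n = 1 + 1.70 × 0.22/0.21 = 2.781.
Sorption retards both mechanisms: v_R = v/R = 0.1327 m/day, D_R = D/R = 0.2373 m²/day.
v_R·t = 0.1327 × 81.2 = 10.77524 m; 2√(D_R t) = 8.779 m; argument = (15.0 − 10.77524)/8.779 = 0.4812.
C = C₀ × ½·erfc(0.4812) = 30.0 × 0.2481 = 7.44 mg/L.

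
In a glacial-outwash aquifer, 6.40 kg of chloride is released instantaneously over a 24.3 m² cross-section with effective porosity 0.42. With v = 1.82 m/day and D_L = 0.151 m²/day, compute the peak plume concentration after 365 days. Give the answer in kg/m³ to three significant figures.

0.0238 kg/m³

The peak of an instantaneous 1D plume sits at x = vt; there the Gaussian factor is 1 and C_max = M/(n_e·A·√(4πDt)), where n_e·A is the pore area the mass is dissolved in.
√(4πDt) = √(4π × 0.151 × 365) = 26.32 m, so C_max = 6.40/(0.42 × 24.3 × 26.32) = 0.0238 kg/m³.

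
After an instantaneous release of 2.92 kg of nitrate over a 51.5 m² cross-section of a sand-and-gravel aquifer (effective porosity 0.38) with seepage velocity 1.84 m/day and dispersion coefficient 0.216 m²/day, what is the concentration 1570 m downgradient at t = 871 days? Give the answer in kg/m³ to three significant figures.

For an instantaneous plane source, C(x,t) = M/(n_e·A·√(4πDt)) · exp(−(x−vt)²/(4Dt)), with n_e·A the pore (flow) area.
Plume center vt = 1.84 × 871 = 1602.64 m, so the well at 1570 m is 32.64 m upgradient of the peak.
√(4πDt) = 48.62 m, giving peak height M/(n_e·A·√(4πDt)) = 2.92/(0.38 × 51.5 × 48.62) = 0.003069 kg/m³.
(x−vt)²/(4Dt) = (-32.64)²/(4 × 0.216 × 871) = 1.416; exp(−1.416) = 0.2427.
C = 0.003069 × 0.2427 = 0.000745 kg/m³.

0.000745 kg/m³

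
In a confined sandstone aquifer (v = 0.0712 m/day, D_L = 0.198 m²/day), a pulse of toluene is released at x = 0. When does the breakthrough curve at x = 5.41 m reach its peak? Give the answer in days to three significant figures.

46.4 days

For the 1D instantaneous-source solution, setting ∂C/∂t = 0 at fixed x gives v²t² + 2Dt − x² = 0, so t = (√(D² + v²x²) − D)/v².
√(D² + v²x²) = √(0.198² + 0.0712² × 5.41²) = 0.4331; v² = 0.00506944.
t = (0.4331 − 0.198)/0.00506944 = 46.4 days (vs. the pure-advection estimate x/v = 76.0 d).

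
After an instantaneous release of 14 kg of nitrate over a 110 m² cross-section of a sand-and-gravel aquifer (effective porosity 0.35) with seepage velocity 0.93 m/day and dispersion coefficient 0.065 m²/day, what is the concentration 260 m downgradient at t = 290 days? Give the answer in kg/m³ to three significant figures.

0.00678 kg/m³

For an instantaneous plane source, C(x,t) = M/(n_e·A·√(4πDt)) · exp(−(x−vt)²/(4Dt)), with n_e·A the pore (flow) area.
Plume center vt = 0.93 × 290 = 269.7 m, so the well at 260 m is 9.7 m upgradient of the peak.
√(4πDt) = 15.39 m, giving peak height M/(n_e·A·√(4πDt)) = 14/(0.35 × 110 × 15.39) = 0.02363 kg/m³.
(x−vt)²/(4Dt) = (-9.7)²/(4 × 0.065 × 290) = 1.248; exp(−1.248) = 0.2871.
C = 0.02363 × 0.2871 = 0.00678 kg/m³.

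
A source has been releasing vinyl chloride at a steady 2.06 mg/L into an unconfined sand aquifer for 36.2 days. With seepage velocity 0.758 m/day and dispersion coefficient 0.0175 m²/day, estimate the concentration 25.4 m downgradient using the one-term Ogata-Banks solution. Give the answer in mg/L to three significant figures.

For a continuous step input, C/C₀ ≈ ½·erfc((x−vt)/(2√(Dt))).
vt = 0.758 × 36.2 = 27.4396 m and 2√(Dt) = 2√(0.0175 × 36.2) = 1.592 m.
Argument (x−vt)/(2√(Dt)) = (25.4 − 27.4396)/1.592 = -1.281; ½·erfc(-1.281) = 0.9650.
C = 2.06 × 0.9650 = 1.99 mg/L.

1.99 mg/L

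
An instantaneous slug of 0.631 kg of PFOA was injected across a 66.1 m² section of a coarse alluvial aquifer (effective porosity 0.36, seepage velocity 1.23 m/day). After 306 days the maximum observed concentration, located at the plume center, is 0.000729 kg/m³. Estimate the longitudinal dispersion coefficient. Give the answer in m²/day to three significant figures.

At the plume center C_max = M/(n_e·A·√(4πDt)), so D = M²/(4πt·(n_e·A·C_max)²).
n_e·A·C_max = 0.36 × 66.1 × 0.000729 = 0.01735 kg/m.
D = 0.631²/(4π × 306 × 0.01735²) = 0.344 m²/day.

0.344 m²/day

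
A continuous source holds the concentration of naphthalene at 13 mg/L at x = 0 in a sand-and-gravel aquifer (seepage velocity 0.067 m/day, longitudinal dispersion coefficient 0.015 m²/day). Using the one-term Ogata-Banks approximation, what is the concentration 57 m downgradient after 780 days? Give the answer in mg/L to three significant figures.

2.13 mg/L

For a continuous step input, C/C₀ ≈ ½·erfc((x−vt)/(2√(Dt))).
vt = 0.067 × 780 = 52.26 m and 2√(Dt) = 2√(0.015 × 780) = 6.841 m.
Argument (x−vt)/(2√(Dt)) = (57 − 52.26)/6.841 = 0.6929; ½·erfc(0.6929) = 0.1636.
C = 13 × 0.1636 = 2.13 mg/L.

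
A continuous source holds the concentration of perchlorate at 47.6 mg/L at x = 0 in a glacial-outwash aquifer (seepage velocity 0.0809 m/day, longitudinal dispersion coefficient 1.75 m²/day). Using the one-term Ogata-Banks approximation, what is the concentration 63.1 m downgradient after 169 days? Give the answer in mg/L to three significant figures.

For a continuous step input, C/C₀ ≈ ½·erfc((x−vt)/(2√(Dt))).
vt = 0.0809 × 169 = 13.6721 m and 2√(Dt) = 2√(1.75 × 169) = 34.39 m.
Argument (x−vt)/(2√(Dt)) = (63.1 − 13.6721)/34.39 = 1.437; ½·erfc(1.437) = 0.02107.
C = 47.6 × 0.02107 = 1.00 mg/L.

1.00 mg/L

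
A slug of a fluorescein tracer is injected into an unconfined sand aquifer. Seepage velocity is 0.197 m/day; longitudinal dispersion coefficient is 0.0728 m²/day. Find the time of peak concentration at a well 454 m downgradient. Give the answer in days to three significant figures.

2300 days

For the 1D instantaneous-source solution, setting ∂C/∂t = 0 at fixed x gives v²t² + 2Dt − x² = 0, so t = (√(D² + v²x²) − D)/v².
√(D² + v²x²) = √(0.0728² + 0.197² × 454²) = 89.44; v² = 0.038809.
t = (89.44 − 0.0728)/0.038809 = 2300 days (vs. the pure-advection estimate x/v = 2300 d).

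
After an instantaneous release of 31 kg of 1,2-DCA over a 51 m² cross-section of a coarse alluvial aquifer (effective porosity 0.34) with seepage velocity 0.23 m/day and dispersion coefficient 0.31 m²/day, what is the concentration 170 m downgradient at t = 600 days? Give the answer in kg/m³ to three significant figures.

0.00934 kg/m³

For an instantaneous plane source, C(x,t) = M/(n_e·A·√(4πDt)) · exp(−(x−vt)²/(4Dt)), with n_e·A the pore (flow) area.
Plume center vt = 0.23 × 600 = 138 m, so the well at 170 m is 32 m downgradient of the peak.
√(4πDt) = 48.35 m, giving peak height M/(n_e·A·√(4πDt)) = 31/(0.34 × 51 × 48.35) = 0.03698 kg/m³.
(x−vt)²/(4Dt) = (32)²/(4 × 0.31 × 600) = 1.376; exp(−1.376) = 0.2526.
C = 0.03698 × 0.2526 = 0.00934 kg/m³.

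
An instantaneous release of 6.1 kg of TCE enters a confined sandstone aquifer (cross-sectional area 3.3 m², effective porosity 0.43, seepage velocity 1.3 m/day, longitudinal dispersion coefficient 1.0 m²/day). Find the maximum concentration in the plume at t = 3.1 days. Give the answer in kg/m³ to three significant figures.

The peak of an instantaneous 1D plume sits at x = vt; there the Gaussian factor is 1 and C_max = M/(n_e·A·√(4πDt)), where n_e·A is the pore area the mass is dissolved in.
√(4πDt) = √(4π × 1.0 × 3.1) = 6.241 m, so C_max = 6.1/(0.43 × 3.3 × 6.241) = 0.689 kg/m³.

0.689 kg/m³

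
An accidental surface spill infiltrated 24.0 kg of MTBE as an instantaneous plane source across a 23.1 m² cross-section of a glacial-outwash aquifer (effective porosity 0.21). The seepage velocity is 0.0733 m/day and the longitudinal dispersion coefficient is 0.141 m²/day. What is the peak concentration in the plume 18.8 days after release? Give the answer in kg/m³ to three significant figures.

0.857 kg/m³

The peak of an instantaneous 1D plume sits at x = vt; there the Gaussian factor is 1 and C_max = M/(n_e·A·√(4πDt)), where n_e·A is the pore area the mass is dissolved in.
√(4πDt) = √(4π × 0.141 × 18.8) = 5.772 m, so C_max = 24.0/(0.21 × 23.1 × 5.772) = 0.857 kg/m³.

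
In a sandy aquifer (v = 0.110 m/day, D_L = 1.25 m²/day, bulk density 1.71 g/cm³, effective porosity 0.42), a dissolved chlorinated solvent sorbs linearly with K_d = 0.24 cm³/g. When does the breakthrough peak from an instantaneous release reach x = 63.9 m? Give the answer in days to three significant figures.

Retardation factor R = 1 + ρ_b·K_d/n = 1 + 1.71 × 0.24/0.42 = 1.977.
Sorption retards both mechanisms: v_R = v/R = 0.05564 m/day, D_R = D/R = 0.6323 m²/day.
Peak time from v_R²t² + 2D_R t − x² = 0: t = (√(D_R² + v_R²x²) − D_R)/v_R².
√(D_R² + v_R²x²) = √(0.6323² + 0.05564² × 63.9²) = 3.611; v_R² = 0.003096.
t = (3.611 − 0.6323)/0.003096 = 962 days.

962 days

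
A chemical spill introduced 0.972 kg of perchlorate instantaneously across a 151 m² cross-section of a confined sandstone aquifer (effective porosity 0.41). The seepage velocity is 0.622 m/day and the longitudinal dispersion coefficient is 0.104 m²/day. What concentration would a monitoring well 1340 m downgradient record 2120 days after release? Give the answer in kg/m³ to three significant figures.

0.000178 kg/m³

For an instantaneous plane source, C(x,t) = M/(n_e·A·√(4πDt)) · exp(−(x−vt)²/(4Dt)), with n_e·A the pore (flow) area.
Plume center vt = 0.622 × 2120 = 1318.64 m, so the well at 1340 m is 21.36 m downgradient of the peak.
√(4πDt) = 52.64 m, giving peak height M/(n_e·A·√(4πDt)) = 0.972/(0.41 × 151 × 52.64) = 0.0002983 kg/m³.
(x−vt)²/(4Dt) = (21.36)²/(4 × 0.104 × 2120) = 0.5173; exp(−0.5173) = 0.5961.
C = 0.0002983 × 0.5961 = 0.000178 kg/m³.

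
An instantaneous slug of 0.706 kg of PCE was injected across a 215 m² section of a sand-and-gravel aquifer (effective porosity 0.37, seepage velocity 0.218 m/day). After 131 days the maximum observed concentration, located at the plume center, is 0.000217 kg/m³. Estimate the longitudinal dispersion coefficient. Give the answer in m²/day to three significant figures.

1.02 m²/day

At the plume center C_max = M/(n_e·A·√(4πDt)), so D = M²/(4πt·(n_e·A·C_max)²).
n_e·A·C_max = 0.37 × 215 × 0.000217 = 0.01726 kg/m.
D = 0.706²/(4π × 131 × 0.01726²) = 1.02 m²/day.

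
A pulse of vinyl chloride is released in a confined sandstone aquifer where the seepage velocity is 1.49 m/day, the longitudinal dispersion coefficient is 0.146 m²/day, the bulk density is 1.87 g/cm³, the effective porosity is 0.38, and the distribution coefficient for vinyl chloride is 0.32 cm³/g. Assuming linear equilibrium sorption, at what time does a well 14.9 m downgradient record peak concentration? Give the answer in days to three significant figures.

Retardation factor R = 1 + ρ_b·K_d/n = 1 + 1.87 × 0.32/0.38 = 2.575.
Sorption retards both mechanisms: v_R = v/R = 0.5786 m/day, D_R = D/R = 0.05670 m²/day.
Peak time from v_R²t² + 2D_R t − x² = 0: t = (√(D_R² + v_R²x²) − D_R)/v_R².
√(D_R² + v_R²x²) = √(0.05670² + 0.5786² × 14.9²) = 8.621; v_R² = 0.3348.
t = (8.621 − 0.05670)/0.3348 = 25.6 days.

25.6 days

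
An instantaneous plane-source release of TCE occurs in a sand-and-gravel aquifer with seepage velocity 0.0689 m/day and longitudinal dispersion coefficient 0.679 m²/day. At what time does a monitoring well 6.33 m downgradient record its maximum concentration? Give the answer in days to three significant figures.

For the 1D instantaneous-source solution, setting ∂C/∂t = 0 at fixed x gives v²t² + 2Dt − x² = 0, so t = (√(D² + v²x²) − D)/v².
√(D² + v²x²) = √(0.679² + 0.0689² × 6.33²) = 0.8070; v² = 0.00474721.
t = (0.8070 − 0.679)/0.00474721 = 27.0 days (vs. the pure-advection estimate x/v = 91.9 d).

27.0 days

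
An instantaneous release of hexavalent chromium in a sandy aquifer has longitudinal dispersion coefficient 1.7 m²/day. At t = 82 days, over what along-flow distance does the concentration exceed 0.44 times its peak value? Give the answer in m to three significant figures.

The plume is Gaussian with σ = √(2Dt) = √(2 × 1.7 × 82) = 16.70 m.
C/C_peak = exp(−Δx²/(2σ²)) = 0.44 ⇒ Δx = σ·√(−2 ln 0.44) = 16.70 × 1.281 = 21.39 m.
Width = 2Δx = 42.8 m.

42.8 m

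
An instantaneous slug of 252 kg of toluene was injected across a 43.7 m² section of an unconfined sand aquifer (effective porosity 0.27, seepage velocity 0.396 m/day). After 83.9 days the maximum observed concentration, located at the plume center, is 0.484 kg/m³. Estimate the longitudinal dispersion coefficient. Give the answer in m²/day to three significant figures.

1.85 m²/day

At the plume center C_max = M/(n_e·A·√(4πDt)), so D = M²/(4πt·(n_e·A·C_max)²).
n_e·A·C_max = 0.27 × 43.7 × 0.484 = 5.711 kg/m.
D = 252²/(4π × 83.9 × 5.711²) = 1.85 m²/day.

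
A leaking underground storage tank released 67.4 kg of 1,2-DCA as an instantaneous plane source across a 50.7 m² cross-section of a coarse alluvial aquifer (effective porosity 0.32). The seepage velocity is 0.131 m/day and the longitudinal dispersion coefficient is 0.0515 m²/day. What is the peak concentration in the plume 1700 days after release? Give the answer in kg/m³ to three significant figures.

0.125 kg/m³

The peak of an instantaneous 1D plume sits at x = vt; there the Gaussian factor is 1 and C_max = M/(n_e·A·√(4πDt)), where n_e·A is the pore area the mass is dissolved in.
√(4πDt) = √(4π × 0.0515 × 1700) = 33.17 m, so C_max = 67.4/(0.32 × 50.7 × 33.17) = 0.125 kg/m³.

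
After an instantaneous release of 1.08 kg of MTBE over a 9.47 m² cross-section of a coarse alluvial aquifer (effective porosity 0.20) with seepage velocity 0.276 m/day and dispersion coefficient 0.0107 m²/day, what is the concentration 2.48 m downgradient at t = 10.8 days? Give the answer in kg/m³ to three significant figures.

For an instantaneous plane source, C(x,t) = M/(n_e·A·√(4πDt)) · exp(−(x−vt)²/(4Dt)), with n_e·A the pore (flow) area.
Plume center vt = 0.276 × 10.8 = 2.9808 m, so the well at 2.48 m is 0.5008 m upgradient of the peak.
√(4πDt) = 1.205 m, giving peak height M/(n_e·A·√(4πDt)) = 1.08/(0.20 × 9.47 × 1.205) = 0.4732 kg/m³.
(x−vt)²/(4Dt) = (-0.5008)²/(4 × 0.0107 × 10.8) = 0.5426; exp(−0.5426) = 0.5812.
C = 0.4732 × 0.5812 = 0.275 kg/m³.

0.275 kg/m³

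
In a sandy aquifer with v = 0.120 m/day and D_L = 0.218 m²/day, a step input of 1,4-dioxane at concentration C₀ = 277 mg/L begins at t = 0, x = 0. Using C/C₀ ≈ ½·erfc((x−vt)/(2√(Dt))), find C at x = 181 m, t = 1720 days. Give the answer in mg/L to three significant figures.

228 mg/L

For a continuous step input, C/C₀ ≈ ½·erfc((x−vt)/(2√(Dt))).
vt = 0.120 × 1720 = 206.4 m and 2√(Dt) = 2√(0.218 × 1720) = 38.73 m.
Argument (x−vt)/(2√(Dt)) = (181 − 206.4)/38.73 = -0.6558; ½·erfc(-0.6558) = 0.8232.
C = 277 × 0.8232 = 228 mg/L.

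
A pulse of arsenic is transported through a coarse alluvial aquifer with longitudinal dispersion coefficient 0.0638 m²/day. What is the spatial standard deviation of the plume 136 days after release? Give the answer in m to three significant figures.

Dispersive spreading gives a Gaussian with σ² = 2Dt; advection only shifts the center.
σ = √(2 × 0.0638 × 136) = 4.17 m.

4.17 m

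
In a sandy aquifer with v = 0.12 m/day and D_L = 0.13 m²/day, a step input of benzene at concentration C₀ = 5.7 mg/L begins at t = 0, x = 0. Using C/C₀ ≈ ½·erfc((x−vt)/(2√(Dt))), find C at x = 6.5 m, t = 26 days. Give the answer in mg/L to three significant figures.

0.552 mg/L

For a continuous step input, C/C₀ ≈ ½·erfc((x−vt)/(2√(Dt))).
vt = 0.12 × 26 = 3.12 m and 2√(Dt) = 2√(0.13 × 26) = 3.677 m.
Argument (x−vt)/(2√(Dt)) = (6.5 − 3.12)/3.677 = 0.9192; ½·erfc(0.9192) = 0.09681.
C = 5.7 × 0.09681 = 0.552 mg/L.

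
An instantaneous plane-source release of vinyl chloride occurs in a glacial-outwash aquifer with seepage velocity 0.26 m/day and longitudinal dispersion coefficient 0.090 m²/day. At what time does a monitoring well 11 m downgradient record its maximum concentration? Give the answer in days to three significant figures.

41.0 days

For the 1D instantaneous-source solution, setting ∂C/∂t = 0 at fixed x gives v²t² + 2Dt − x² = 0, so t = (√(D² + v²x²) − D)/v².
√(D² + v²x²) = √(0.090² + 0.26² × 11²) = 2.861; v² = 0.0676.
t = (2.861 − 0.090)/0.0676 = 41.0 days (vs. the pure-advection estimate x/v = 42.3 d).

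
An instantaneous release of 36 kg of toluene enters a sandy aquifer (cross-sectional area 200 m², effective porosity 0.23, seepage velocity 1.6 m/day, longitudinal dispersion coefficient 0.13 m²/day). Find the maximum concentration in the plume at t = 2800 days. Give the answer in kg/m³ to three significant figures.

The peak of an instantaneous 1D plume sits at x = vt; there the Gaussian factor is 1 and C_max = M/(n_e·A·√(4πDt)), where n_e·A is the pore area the mass is dissolved in.
√(4πDt) = √(4π × 0.13 × 2800) = 67.63 m, so C_max = 36/(0.23 × 200 × 67.63) = 0.0116 kg/m³.

0.0116 kg/m³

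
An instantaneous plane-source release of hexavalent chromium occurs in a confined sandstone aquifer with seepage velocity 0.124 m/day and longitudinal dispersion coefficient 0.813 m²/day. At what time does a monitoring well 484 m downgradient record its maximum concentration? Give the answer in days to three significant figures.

3850 days

For the 1D instantaneous-source solution, setting ∂C/∂t = 0 at fixed x gives v²t² + 2Dt − x² = 0, so t = (√(D² + v²x²) − D)/v².
√(D² + v²x²) = √(0.813² + 0.124² × 484²) = 60.02; v² = 0.015376.
t = (60.02 − 0.813)/0.015376 = 3850 days (vs. the pure-advection estimate x/v = 3900 d).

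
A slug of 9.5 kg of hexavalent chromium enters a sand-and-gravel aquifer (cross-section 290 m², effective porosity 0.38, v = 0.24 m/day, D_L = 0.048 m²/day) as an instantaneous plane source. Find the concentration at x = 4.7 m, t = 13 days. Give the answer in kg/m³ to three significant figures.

0.0113 kg/m³

For an instantaneous plane source, C(x,t) = M/(n_e·A·√(4πDt)) · exp(−(x−vt)²/(4Dt)), with n_e·A the pore (flow) area.
Plume center vt = 0.24 × 13 = 3.12 m, so the well at 4.7 m is 1.58 m downgradient of the peak.
√(4πDt) = 2.800 m, giving peak height M/(n_e·A·√(4πDt)) = 9.5/(0.38 × 290 × 2.800) = 0.03079 kg/m³.
(x−vt)²/(4Dt) = (1.58)²/(4 × 0.048 × 13) = 1.000; exp(−1.000) = 0.3679.
C = 0.03079 × 0.3679 = 0.0113 kg/m³.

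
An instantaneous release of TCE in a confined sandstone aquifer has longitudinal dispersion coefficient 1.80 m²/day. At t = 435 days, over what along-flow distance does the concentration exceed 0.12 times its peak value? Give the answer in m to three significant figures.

The plume is Gaussian with σ = √(2Dt) = √(2 × 1.80 × 435) = 39.57 m.
C/C_peak = exp(−Δx²/(2σ²)) = 0.12 ⇒ Δx = σ·√(−2 ln 0.12) = 39.57 × 2.059 = 81.47 m.
Width = 2Δx = 163 m.

163 m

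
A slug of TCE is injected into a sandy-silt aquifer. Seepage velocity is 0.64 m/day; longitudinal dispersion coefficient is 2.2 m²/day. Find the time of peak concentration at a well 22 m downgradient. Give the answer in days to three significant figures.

29.4 days

For the 1D instantaneous-source solution, setting ∂C/∂t = 0 at fixed x gives v²t² + 2Dt − x² = 0, so t = (√(D² + v²x²) − D)/v².
√(D² + v²x²) = √(2.2² + 0.64² × 22²) = 14.25; v² = 0.4096.
t = (14.25 − 2.2)/0.4096 = 29.4 days (vs. the pure-advection estimate x/v = 34.4 d).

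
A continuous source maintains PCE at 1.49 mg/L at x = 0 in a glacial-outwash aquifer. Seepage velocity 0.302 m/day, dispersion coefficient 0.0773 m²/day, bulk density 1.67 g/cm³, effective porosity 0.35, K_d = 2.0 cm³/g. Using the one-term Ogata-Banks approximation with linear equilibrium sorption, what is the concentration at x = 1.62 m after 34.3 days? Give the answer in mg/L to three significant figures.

0.275 mg/L

Retardation factor R = 1 + ρ_b·K_d/n = 1 + 1.67 × 2.0/0.35 = 10.54.
Sorption retards both mechanisms: v_R = v/R = 0.02865 m/day, D_R = D/R = 0.007334 m²/day.
v_R·t = 0.02865 × 34.3 = 0.982695 m; 2√(D_R t) = 1.003 m; argument = (1.62 − 0.982695)/1.003 = 0.6354.
C = C₀ × ½·erfc(0.6354) = 1.49 × 0.1844 = 0.275 mg/L.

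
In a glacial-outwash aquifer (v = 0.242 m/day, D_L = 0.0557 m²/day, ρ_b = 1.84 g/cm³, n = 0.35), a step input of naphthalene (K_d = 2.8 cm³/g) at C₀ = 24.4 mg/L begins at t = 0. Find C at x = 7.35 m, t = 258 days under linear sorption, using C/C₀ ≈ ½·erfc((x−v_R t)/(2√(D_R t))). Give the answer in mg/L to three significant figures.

0.152 mg/L

Retardation factor R = 1 + ρ_b·K_d/n = 1 + 1.84 × 2.8/0.35 = 15.72.
Sorption retards both mechanisms: v_R = v/R = 0.01539 m/day, D_R = D/R = 0.003543 m²/day.
v_R·t = 0.01539 × 258 = 3.97062 m; 2√(D_R t) = 1.912 m; argument = (7.35 − 3.97062)/1.912 = 1.767.
C = C₀ × ½·erfc(1.767) = 24.4 × 0.006229 = 0.152 mg/L.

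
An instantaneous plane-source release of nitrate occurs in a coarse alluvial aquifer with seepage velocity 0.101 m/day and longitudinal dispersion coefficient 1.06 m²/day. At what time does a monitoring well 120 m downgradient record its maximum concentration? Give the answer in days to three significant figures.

1090 days

For the 1D instantaneous-source solution, setting ∂C/∂t = 0 at fixed x gives v²t² + 2Dt − x² = 0, so t = (√(D² + v²x²) − D)/v².
√(D² + v²x²) = √(1.06² + 0.101² × 120²) = 12.17; v² = 0.010201.
t = (12.17 − 1.06)/0.010201 = 1090 days (vs. the pure-advection estimate x/v = 1190 d).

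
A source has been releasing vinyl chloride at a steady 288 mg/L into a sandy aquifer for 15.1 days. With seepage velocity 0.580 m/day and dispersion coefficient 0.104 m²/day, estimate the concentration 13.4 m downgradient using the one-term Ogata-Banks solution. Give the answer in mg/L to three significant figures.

For a continuous step input, C/C₀ ≈ ½·erfc((x−vt)/(2√(Dt))).
vt = 0.580 × 15.1 = 8.758 m and 2√(Dt) = 2√(0.104 × 15.1) = 2.506 m.
Argument (x−vt)/(2√(Dt)) = (13.4 − 8.758)/2.506 = 1.852; ½·erfc(1.852) = 0.004408.
C = 288 × 0.004408 = 1.27 mg/L.

1.27 mg/L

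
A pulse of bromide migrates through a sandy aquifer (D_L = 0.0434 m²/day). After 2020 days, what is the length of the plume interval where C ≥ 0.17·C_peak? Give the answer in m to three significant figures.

49.9 m

The plume is Gaussian with σ = √(2Dt) = √(2 × 0.0434 × 2020) = 13.24 m.
C/C_peak = exp(−Δx²/(2σ²)) = 0.17 ⇒ Δx = σ·√(−2 ln 0.17) = 13.24 × 1.883 = 24.93 m.
Width = 2Δx = 49.9 m.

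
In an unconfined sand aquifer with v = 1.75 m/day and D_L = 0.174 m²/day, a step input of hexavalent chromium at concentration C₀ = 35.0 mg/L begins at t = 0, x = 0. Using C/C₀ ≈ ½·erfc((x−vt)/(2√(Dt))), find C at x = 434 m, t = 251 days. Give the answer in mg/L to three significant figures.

24.9 mg/L

For a continuous step input, C/C₀ ≈ ½·erfc((x−vt)/(2√(Dt))).
vt = 1.75 × 251 = 439.25 m and 2√(Dt) = 2√(0.174 × 251) = 13.22 m.
Argument (x−vt)/(2√(Dt)) = (434 − 439.25)/13.22 = -0.3971; ½·erfc(-0.3971) = 0.7128.
C = 35.0 × 0.7128 = 24.9 mg/L.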